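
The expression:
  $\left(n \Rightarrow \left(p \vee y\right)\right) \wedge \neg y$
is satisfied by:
  {p: True, y: False, n: False}
  {y: False, n: False, p: False}
  {n: True, p: True, y: False}


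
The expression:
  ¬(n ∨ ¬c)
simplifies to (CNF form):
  c ∧ ¬n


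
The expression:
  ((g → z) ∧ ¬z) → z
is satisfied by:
  {z: True, g: True}
  {z: True, g: False}
  {g: True, z: False}


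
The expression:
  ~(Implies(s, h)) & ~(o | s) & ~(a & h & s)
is never true.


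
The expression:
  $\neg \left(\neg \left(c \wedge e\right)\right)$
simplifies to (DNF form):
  $c \wedge e$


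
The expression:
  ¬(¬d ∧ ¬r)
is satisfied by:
  {r: True, d: True}
  {r: True, d: False}
  {d: True, r: False}


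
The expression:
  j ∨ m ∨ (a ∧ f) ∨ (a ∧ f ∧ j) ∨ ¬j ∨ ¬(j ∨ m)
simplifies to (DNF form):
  True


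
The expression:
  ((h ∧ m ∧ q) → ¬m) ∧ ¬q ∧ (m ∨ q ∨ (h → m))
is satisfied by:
  {m: True, q: False, h: False}
  {q: False, h: False, m: False}
  {m: True, h: True, q: False}


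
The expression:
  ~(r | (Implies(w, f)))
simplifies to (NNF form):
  w & ~f & ~r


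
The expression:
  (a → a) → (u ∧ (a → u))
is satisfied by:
  {u: True}


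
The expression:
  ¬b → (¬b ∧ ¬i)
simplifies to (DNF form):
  b ∨ ¬i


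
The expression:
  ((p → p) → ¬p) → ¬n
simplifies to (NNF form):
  p ∨ ¬n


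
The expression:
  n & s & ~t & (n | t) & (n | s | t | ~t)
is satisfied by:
  {s: True, n: True, t: False}


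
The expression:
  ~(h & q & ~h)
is always true.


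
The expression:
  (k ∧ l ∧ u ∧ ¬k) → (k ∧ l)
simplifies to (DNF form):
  True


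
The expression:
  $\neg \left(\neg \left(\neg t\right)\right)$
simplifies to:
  $\neg t$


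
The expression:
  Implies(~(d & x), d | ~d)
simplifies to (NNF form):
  True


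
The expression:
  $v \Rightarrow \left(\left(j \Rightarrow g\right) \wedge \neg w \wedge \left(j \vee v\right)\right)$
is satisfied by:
  {g: True, w: False, v: False, j: False}
  {g: False, w: False, v: False, j: False}
  {j: True, g: True, w: False, v: False}
  {j: True, g: False, w: False, v: False}
  {g: True, w: True, j: False, v: False}
  {w: True, j: False, v: False, g: False}
  {j: True, g: True, w: True, v: False}
  {j: True, w: True, g: False, v: False}
  {g: True, v: True, j: False, w: False}
  {v: True, j: False, w: False, g: False}
  {g: True, j: True, v: True, w: False}


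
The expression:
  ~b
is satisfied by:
  {b: False}


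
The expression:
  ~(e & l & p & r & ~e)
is always true.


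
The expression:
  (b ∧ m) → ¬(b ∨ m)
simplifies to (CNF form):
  ¬b ∨ ¬m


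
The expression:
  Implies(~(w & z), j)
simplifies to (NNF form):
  j | (w & z)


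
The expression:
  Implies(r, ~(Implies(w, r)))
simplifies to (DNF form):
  ~r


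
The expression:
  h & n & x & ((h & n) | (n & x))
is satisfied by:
  {h: True, x: True, n: True}


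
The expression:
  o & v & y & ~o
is never true.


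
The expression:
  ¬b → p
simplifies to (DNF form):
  b ∨ p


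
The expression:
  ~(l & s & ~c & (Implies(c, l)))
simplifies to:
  c | ~l | ~s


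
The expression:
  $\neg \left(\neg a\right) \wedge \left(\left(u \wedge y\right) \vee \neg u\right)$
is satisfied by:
  {y: True, a: True, u: False}
  {a: True, u: False, y: False}
  {y: True, u: True, a: True}


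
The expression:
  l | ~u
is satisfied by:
  {l: True, u: False}
  {u: False, l: False}
  {u: True, l: True}


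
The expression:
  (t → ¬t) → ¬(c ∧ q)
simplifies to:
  t ∨ ¬c ∨ ¬q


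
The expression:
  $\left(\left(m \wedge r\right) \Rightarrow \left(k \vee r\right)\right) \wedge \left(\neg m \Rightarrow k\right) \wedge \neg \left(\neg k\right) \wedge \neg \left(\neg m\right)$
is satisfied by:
  {m: True, k: True}


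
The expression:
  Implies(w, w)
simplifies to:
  True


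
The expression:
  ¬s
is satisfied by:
  {s: False}


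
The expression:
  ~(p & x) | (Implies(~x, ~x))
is always true.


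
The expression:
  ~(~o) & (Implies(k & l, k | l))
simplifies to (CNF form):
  o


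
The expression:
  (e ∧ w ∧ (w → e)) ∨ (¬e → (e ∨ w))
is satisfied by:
  {e: True, w: True}
  {e: True, w: False}
  {w: True, e: False}


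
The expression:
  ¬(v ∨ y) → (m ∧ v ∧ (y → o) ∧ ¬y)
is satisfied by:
  {y: True, v: True}
  {y: True, v: False}
  {v: True, y: False}


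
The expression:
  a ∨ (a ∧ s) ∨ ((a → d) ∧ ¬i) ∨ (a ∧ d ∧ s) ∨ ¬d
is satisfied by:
  {a: True, d: False, i: False}
  {d: False, i: False, a: False}
  {a: True, i: True, d: False}
  {i: True, d: False, a: False}
  {a: True, d: True, i: False}
  {d: True, a: False, i: False}
  {a: True, i: True, d: True}


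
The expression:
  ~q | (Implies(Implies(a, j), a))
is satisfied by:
  {a: True, q: False}
  {q: False, a: False}
  {q: True, a: True}


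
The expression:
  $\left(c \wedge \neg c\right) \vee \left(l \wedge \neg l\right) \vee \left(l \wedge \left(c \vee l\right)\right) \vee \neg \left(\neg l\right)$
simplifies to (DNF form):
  $l$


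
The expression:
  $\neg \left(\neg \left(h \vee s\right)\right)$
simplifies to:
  $h \vee s$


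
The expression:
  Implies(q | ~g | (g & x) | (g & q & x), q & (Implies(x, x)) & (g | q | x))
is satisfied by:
  {q: True, g: True, x: False}
  {q: True, g: False, x: False}
  {x: True, q: True, g: True}
  {x: True, q: True, g: False}
  {g: True, x: False, q: False}


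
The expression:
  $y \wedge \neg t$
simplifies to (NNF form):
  $y \wedge \neg t$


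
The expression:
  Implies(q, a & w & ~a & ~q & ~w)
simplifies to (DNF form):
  ~q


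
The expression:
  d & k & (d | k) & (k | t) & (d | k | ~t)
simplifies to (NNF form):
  d & k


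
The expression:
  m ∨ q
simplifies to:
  m ∨ q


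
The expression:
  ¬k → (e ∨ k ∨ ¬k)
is always true.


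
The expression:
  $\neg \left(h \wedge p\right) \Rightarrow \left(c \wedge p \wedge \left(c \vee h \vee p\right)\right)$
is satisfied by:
  {p: True, c: True, h: True}
  {p: True, c: True, h: False}
  {p: True, h: True, c: False}


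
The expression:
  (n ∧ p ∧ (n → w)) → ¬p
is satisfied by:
  {w: False, p: False, n: False}
  {n: True, w: False, p: False}
  {p: True, w: False, n: False}
  {n: True, p: True, w: False}
  {w: True, n: False, p: False}
  {n: True, w: True, p: False}
  {p: True, w: True, n: False}


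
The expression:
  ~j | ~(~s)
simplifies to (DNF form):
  s | ~j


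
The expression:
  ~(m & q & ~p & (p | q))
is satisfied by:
  {p: True, m: False, q: False}
  {m: False, q: False, p: False}
  {p: True, q: True, m: False}
  {q: True, m: False, p: False}
  {p: True, m: True, q: False}
  {m: True, p: False, q: False}
  {p: True, q: True, m: True}


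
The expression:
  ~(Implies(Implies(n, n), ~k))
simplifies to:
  k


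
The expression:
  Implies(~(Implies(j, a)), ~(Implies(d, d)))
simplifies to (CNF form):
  a | ~j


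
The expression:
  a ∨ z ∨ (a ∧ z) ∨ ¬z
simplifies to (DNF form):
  True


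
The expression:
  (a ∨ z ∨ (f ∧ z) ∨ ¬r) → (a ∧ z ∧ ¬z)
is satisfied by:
  {r: True, z: False, a: False}


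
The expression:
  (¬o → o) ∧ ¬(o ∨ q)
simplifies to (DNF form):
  False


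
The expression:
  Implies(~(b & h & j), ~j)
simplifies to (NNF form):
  ~j | (b & h)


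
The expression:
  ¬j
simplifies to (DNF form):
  ¬j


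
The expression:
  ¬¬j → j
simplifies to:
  True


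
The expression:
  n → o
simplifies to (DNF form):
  o ∨ ¬n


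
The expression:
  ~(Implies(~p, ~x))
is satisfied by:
  {x: True, p: False}


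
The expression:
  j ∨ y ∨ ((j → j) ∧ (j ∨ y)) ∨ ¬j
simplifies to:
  True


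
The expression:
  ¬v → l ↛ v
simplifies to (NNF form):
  l ∨ v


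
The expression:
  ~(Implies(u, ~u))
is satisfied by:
  {u: True}


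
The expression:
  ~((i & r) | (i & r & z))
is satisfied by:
  {i: False, r: False}
  {r: True, i: False}
  {i: True, r: False}


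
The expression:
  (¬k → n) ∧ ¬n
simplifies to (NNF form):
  k ∧ ¬n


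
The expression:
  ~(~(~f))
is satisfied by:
  {f: False}


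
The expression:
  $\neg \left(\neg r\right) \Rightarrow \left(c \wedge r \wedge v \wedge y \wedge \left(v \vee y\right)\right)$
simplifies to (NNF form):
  $\left(c \wedge v \wedge y\right) \vee \neg r$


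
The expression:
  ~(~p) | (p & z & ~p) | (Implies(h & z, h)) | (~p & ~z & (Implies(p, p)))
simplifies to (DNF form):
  True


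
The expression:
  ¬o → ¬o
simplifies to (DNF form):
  True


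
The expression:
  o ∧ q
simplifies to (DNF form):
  o ∧ q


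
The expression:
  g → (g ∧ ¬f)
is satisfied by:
  {g: False, f: False}
  {f: True, g: False}
  {g: True, f: False}


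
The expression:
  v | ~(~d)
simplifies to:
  d | v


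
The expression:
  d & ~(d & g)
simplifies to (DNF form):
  d & ~g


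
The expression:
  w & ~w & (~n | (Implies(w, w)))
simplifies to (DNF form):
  False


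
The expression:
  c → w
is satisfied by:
  {w: True, c: False}
  {c: False, w: False}
  {c: True, w: True}


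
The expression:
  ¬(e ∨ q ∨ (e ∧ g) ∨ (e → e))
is never true.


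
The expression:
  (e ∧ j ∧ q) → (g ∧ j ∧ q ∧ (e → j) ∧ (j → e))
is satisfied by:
  {g: True, e: False, q: False, j: False}
  {g: False, e: False, q: False, j: False}
  {j: True, g: True, e: False, q: False}
  {j: True, g: False, e: False, q: False}
  {q: True, g: True, e: False, j: False}
  {q: True, g: False, e: False, j: False}
  {j: True, q: True, g: True, e: False}
  {j: True, q: True, g: False, e: False}
  {e: True, g: True, j: False, q: False}
  {e: True, g: False, j: False, q: False}
  {j: True, e: True, g: True, q: False}
  {j: True, e: True, g: False, q: False}
  {q: True, e: True, g: True, j: False}
  {q: True, e: True, g: False, j: False}
  {q: True, e: True, j: True, g: True}


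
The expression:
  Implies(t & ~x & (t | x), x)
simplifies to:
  x | ~t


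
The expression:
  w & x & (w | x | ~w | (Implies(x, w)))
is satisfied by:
  {w: True, x: True}


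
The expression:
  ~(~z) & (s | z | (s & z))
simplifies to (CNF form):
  z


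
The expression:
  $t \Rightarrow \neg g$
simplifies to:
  $\neg g \vee \neg t$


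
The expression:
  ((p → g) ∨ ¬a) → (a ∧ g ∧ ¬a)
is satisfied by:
  {a: True, p: True, g: False}


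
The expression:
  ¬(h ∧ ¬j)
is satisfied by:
  {j: True, h: False}
  {h: False, j: False}
  {h: True, j: True}


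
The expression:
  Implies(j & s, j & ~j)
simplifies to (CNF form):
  ~j | ~s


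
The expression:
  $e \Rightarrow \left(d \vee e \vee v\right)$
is always true.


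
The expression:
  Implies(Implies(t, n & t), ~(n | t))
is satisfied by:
  {n: False}


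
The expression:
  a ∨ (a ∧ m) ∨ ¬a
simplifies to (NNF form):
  True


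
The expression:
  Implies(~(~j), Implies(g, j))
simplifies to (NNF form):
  True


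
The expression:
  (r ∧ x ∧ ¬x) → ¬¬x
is always true.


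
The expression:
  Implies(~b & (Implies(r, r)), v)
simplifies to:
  b | v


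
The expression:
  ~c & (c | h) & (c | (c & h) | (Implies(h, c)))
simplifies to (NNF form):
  False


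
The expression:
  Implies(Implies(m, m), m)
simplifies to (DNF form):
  m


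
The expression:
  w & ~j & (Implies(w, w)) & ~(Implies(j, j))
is never true.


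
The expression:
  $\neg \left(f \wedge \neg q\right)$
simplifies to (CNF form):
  $q \vee \neg f$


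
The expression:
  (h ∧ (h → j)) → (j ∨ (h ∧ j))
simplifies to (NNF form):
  True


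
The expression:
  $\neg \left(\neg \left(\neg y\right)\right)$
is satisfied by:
  {y: False}


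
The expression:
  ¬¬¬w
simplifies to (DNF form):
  ¬w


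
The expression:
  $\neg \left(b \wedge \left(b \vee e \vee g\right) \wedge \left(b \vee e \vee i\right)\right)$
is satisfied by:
  {b: False}


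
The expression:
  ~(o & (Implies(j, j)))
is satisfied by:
  {o: False}


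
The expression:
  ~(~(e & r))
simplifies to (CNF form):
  e & r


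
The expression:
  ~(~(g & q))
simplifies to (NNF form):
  g & q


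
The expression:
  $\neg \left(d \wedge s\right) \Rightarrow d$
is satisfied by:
  {d: True}


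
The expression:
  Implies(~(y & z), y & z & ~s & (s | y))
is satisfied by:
  {z: True, y: True}


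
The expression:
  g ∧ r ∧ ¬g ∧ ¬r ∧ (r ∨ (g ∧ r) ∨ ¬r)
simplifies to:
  False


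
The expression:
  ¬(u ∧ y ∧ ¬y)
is always true.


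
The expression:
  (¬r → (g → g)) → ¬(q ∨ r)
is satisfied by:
  {q: False, r: False}


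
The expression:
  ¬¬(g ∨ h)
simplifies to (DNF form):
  g ∨ h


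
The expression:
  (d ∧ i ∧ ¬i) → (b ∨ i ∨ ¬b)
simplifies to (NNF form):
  True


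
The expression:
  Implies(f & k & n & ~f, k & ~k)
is always true.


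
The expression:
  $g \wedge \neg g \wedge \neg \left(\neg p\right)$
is never true.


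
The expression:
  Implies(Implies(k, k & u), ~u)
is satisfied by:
  {u: False}


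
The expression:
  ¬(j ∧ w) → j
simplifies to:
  j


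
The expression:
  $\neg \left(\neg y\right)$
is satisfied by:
  {y: True}


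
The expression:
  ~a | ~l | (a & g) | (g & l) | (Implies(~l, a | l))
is always true.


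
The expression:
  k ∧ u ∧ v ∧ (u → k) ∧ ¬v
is never true.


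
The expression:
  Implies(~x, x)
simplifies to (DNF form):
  x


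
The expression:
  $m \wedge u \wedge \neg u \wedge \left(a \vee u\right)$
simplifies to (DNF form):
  $\text{False}$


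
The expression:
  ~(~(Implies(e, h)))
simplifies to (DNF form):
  h | ~e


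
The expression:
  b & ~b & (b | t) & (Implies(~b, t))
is never true.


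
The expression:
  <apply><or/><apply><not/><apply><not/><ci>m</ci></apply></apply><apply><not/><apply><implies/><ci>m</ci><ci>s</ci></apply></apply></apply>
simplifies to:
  <ci>m</ci>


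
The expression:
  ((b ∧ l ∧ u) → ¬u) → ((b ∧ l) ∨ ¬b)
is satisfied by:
  {l: True, b: False}
  {b: False, l: False}
  {b: True, l: True}


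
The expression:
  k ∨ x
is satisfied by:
  {x: True, k: True}
  {x: True, k: False}
  {k: True, x: False}


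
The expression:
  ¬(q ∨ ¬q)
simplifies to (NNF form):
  False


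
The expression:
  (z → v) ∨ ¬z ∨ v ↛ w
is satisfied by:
  {v: True, z: False}
  {z: False, v: False}
  {z: True, v: True}


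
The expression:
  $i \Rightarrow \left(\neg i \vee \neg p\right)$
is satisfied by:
  {p: False, i: False}
  {i: True, p: False}
  {p: True, i: False}


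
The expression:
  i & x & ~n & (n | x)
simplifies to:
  i & x & ~n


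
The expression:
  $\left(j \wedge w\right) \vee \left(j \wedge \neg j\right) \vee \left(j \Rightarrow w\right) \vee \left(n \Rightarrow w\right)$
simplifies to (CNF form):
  $w \vee \neg j \vee \neg n$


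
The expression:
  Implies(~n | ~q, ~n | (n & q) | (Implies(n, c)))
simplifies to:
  c | q | ~n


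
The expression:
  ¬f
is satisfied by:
  {f: False}


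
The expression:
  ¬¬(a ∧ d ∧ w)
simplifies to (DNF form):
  a ∧ d ∧ w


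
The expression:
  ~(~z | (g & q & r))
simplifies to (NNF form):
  z & (~g | ~q | ~r)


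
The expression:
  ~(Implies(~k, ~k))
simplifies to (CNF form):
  False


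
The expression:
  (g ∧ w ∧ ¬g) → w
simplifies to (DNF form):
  True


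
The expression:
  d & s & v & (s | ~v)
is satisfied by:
  {s: True, d: True, v: True}


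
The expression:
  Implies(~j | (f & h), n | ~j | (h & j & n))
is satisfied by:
  {n: True, h: False, j: False, f: False}
  {f: False, h: False, n: False, j: False}
  {f: True, n: True, h: False, j: False}
  {f: True, h: False, n: False, j: False}
  {j: True, n: True, f: False, h: False}
  {j: True, f: False, h: False, n: False}
  {j: True, f: True, n: True, h: False}
  {j: True, f: True, h: False, n: False}
  {n: True, h: True, j: False, f: False}
  {h: True, j: False, n: False, f: False}
  {f: True, h: True, n: True, j: False}
  {f: True, h: True, j: False, n: False}
  {n: True, h: True, j: True, f: False}
  {h: True, j: True, f: False, n: False}
  {f: True, h: True, j: True, n: True}


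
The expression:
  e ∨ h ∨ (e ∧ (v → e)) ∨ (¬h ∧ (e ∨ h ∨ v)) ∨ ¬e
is always true.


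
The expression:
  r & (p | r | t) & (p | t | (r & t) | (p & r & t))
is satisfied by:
  {r: True, t: True, p: True}
  {r: True, t: True, p: False}
  {r: True, p: True, t: False}


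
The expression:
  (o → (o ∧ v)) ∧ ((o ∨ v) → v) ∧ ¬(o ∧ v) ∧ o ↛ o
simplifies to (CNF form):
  False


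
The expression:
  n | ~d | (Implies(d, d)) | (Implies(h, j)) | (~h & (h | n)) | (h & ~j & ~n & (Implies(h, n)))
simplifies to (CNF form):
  True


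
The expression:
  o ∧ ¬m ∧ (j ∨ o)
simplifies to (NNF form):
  o ∧ ¬m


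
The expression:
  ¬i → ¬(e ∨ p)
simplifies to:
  i ∨ (¬e ∧ ¬p)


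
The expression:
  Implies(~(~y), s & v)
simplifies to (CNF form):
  (s | ~y) & (v | ~y)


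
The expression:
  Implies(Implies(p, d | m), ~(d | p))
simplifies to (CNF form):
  ~d & (~m | ~p)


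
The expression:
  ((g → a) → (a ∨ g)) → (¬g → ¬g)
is always true.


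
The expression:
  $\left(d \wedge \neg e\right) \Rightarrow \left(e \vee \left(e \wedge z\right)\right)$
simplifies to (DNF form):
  $e \vee \neg d$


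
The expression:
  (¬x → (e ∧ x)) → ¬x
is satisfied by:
  {x: False}


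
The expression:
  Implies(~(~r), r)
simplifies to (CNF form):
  True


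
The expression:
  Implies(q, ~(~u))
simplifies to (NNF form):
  u | ~q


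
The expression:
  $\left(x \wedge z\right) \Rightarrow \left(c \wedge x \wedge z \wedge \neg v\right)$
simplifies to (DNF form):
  $\left(c \wedge \neg v\right) \vee \neg x \vee \neg z$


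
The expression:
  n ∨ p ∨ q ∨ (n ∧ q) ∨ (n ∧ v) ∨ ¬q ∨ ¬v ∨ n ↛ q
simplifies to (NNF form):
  True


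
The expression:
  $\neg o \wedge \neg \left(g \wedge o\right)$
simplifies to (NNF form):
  $\neg o$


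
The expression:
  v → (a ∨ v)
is always true.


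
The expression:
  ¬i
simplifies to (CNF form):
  ¬i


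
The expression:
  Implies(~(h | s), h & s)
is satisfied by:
  {s: True, h: True}
  {s: True, h: False}
  {h: True, s: False}


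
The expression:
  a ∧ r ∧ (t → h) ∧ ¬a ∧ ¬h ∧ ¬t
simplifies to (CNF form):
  False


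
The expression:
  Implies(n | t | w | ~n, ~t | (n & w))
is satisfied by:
  {n: True, w: True, t: False}
  {n: True, w: False, t: False}
  {w: True, n: False, t: False}
  {n: False, w: False, t: False}
  {n: True, t: True, w: True}


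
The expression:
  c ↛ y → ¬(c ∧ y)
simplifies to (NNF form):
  True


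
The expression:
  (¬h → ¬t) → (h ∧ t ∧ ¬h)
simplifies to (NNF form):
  t ∧ ¬h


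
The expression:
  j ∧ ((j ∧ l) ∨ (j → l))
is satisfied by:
  {j: True, l: True}


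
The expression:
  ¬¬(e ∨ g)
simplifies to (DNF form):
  e ∨ g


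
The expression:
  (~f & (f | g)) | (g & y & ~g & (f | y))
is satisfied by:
  {g: True, f: False}


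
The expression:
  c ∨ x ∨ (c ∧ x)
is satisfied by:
  {x: True, c: True}
  {x: True, c: False}
  {c: True, x: False}


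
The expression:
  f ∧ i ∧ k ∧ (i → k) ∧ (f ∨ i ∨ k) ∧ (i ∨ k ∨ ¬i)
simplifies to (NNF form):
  f ∧ i ∧ k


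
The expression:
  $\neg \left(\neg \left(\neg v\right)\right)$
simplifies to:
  $\neg v$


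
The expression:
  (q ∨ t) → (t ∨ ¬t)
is always true.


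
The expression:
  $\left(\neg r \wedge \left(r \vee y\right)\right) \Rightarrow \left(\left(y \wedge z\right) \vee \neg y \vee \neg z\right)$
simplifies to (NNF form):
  $\text{True}$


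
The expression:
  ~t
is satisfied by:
  {t: False}


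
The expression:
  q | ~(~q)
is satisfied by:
  {q: True}


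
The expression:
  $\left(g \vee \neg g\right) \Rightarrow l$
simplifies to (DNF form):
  $l$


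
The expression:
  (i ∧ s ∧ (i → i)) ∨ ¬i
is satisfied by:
  {s: True, i: False}
  {i: False, s: False}
  {i: True, s: True}


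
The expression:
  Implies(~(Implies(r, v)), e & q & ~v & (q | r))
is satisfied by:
  {q: True, v: True, e: True, r: False}
  {q: True, v: True, e: False, r: False}
  {v: True, e: True, q: False, r: False}
  {v: True, q: False, e: False, r: False}
  {q: True, e: True, v: False, r: False}
  {q: True, e: False, v: False, r: False}
  {e: True, q: False, v: False, r: False}
  {e: False, q: False, v: False, r: False}
  {r: True, q: True, v: True, e: True}
  {r: True, q: True, v: True, e: False}
  {r: True, v: True, e: True, q: False}
  {r: True, v: True, e: False, q: False}
  {r: True, q: True, e: True, v: False}


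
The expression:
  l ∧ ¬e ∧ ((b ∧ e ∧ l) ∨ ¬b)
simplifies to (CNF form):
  l ∧ ¬b ∧ ¬e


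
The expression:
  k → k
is always true.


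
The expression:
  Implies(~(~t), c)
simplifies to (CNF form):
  c | ~t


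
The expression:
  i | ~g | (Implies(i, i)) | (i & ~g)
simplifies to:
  True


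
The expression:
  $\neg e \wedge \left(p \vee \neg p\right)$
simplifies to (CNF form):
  $\neg e$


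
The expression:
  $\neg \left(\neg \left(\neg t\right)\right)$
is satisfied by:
  {t: False}


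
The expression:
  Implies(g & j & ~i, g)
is always true.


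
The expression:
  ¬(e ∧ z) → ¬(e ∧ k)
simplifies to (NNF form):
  z ∨ ¬e ∨ ¬k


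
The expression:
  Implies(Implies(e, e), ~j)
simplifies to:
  ~j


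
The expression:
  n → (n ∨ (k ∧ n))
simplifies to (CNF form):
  True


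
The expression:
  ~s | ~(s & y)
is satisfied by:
  {s: False, y: False}
  {y: True, s: False}
  {s: True, y: False}


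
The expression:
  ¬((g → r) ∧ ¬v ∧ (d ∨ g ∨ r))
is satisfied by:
  {v: True, g: True, r: False, d: False}
  {v: True, g: False, r: False, d: False}
  {d: True, v: True, g: True, r: False}
  {d: True, v: True, g: False, r: False}
  {r: True, v: True, g: True, d: False}
  {r: True, v: True, g: False, d: False}
  {r: True, v: True, d: True, g: True}
  {r: True, v: True, d: True, g: False}
  {g: True, r: False, v: False, d: False}
  {r: False, g: False, v: False, d: False}
  {d: True, g: True, r: False, v: False}


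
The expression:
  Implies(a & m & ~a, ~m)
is always true.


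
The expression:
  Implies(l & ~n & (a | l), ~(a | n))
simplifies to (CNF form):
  n | ~a | ~l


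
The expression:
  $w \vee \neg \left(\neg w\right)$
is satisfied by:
  {w: True}


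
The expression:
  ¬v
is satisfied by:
  {v: False}


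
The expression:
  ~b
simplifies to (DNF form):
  ~b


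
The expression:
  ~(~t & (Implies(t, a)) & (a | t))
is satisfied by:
  {t: True, a: False}
  {a: False, t: False}
  {a: True, t: True}


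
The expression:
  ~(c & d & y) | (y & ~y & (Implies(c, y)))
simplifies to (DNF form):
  ~c | ~d | ~y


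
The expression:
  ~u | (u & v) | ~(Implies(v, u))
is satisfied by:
  {v: True, u: False}
  {u: False, v: False}
  {u: True, v: True}


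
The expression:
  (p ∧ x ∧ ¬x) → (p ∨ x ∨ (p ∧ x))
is always true.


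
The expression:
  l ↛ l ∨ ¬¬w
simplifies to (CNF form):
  w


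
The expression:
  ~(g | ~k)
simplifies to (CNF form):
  k & ~g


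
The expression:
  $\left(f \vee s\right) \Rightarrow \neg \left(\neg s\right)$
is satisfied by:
  {s: True, f: False}
  {f: False, s: False}
  {f: True, s: True}


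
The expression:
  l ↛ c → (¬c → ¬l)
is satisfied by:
  {c: True, l: False}
  {l: False, c: False}
  {l: True, c: True}


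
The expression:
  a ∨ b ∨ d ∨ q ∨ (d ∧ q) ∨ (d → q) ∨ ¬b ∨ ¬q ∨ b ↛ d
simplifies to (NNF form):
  True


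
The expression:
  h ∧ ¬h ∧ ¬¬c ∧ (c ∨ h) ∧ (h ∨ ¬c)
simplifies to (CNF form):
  False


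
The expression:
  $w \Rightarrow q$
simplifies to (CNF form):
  $q \vee \neg w$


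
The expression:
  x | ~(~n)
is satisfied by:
  {n: True, x: True}
  {n: True, x: False}
  {x: True, n: False}


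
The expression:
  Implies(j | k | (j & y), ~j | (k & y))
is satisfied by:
  {y: True, k: True, j: False}
  {y: True, k: False, j: False}
  {k: True, y: False, j: False}
  {y: False, k: False, j: False}
  {j: True, y: True, k: True}


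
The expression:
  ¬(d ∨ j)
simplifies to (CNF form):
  ¬d ∧ ¬j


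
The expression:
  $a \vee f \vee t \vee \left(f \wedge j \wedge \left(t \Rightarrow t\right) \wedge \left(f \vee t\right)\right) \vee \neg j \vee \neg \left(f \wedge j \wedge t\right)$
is always true.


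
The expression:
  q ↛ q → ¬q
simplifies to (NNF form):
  True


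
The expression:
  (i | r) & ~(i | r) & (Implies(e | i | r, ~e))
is never true.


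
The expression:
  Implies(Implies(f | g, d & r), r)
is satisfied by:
  {r: True, g: True, f: True}
  {r: True, g: True, f: False}
  {r: True, f: True, g: False}
  {r: True, f: False, g: False}
  {g: True, f: True, r: False}
  {g: True, f: False, r: False}
  {f: True, g: False, r: False}


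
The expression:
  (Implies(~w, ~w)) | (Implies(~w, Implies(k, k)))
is always true.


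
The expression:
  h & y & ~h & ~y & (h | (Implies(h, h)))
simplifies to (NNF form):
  False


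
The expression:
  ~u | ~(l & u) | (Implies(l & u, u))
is always true.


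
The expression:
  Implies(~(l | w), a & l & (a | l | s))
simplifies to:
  l | w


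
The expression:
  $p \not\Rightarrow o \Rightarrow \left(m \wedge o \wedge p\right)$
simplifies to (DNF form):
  $o \vee \neg p$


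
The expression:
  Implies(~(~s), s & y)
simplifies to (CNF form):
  y | ~s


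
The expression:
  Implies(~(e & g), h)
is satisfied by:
  {e: True, h: True, g: True}
  {e: True, h: True, g: False}
  {h: True, g: True, e: False}
  {h: True, g: False, e: False}
  {e: True, g: True, h: False}


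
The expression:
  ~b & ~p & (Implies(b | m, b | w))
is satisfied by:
  {w: True, p: False, m: False, b: False}
  {w: False, p: False, m: False, b: False}
  {w: True, m: True, p: False, b: False}


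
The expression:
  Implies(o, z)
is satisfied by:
  {z: True, o: False}
  {o: False, z: False}
  {o: True, z: True}


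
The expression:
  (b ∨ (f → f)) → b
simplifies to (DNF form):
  b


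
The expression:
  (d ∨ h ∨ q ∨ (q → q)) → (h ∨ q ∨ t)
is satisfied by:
  {t: True, q: True, h: True}
  {t: True, q: True, h: False}
  {t: True, h: True, q: False}
  {t: True, h: False, q: False}
  {q: True, h: True, t: False}
  {q: True, h: False, t: False}
  {h: True, q: False, t: False}


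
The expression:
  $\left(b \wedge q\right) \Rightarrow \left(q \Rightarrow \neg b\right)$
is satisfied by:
  {q: False, b: False}
  {b: True, q: False}
  {q: True, b: False}


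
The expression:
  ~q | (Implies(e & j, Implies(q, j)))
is always true.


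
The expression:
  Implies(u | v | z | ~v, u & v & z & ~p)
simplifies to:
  u & v & z & ~p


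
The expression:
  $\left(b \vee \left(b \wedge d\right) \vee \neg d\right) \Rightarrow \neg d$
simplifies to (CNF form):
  $\neg b \vee \neg d$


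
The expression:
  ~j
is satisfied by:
  {j: False}


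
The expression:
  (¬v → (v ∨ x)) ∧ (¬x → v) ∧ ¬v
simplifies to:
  x ∧ ¬v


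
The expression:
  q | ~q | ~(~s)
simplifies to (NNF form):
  True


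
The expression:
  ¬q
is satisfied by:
  {q: False}


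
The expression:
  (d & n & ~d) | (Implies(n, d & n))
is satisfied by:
  {d: True, n: False}
  {n: False, d: False}
  {n: True, d: True}


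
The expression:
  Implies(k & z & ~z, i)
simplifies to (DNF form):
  True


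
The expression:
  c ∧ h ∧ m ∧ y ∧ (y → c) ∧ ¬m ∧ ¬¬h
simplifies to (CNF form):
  False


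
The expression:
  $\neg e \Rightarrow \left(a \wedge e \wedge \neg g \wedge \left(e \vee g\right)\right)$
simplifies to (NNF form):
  $e$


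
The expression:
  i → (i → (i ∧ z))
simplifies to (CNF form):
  z ∨ ¬i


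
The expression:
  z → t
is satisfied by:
  {t: True, z: False}
  {z: False, t: False}
  {z: True, t: True}


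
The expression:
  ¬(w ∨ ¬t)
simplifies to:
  t ∧ ¬w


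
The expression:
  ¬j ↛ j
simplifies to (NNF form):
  True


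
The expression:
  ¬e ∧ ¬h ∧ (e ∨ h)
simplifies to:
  False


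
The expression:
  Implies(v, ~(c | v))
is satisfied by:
  {v: False}


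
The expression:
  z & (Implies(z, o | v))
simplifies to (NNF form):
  z & (o | v)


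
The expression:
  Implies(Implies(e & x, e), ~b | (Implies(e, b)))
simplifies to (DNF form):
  True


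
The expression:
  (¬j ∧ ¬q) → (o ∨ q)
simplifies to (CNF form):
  j ∨ o ∨ q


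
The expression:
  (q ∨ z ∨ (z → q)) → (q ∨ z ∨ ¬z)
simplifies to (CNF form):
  True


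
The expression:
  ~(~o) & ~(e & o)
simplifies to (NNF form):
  o & ~e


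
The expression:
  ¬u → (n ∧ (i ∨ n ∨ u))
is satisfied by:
  {n: True, u: True}
  {n: True, u: False}
  {u: True, n: False}


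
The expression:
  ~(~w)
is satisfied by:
  {w: True}


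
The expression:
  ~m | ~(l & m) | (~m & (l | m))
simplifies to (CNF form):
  ~l | ~m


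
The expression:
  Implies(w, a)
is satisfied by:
  {a: True, w: False}
  {w: False, a: False}
  {w: True, a: True}


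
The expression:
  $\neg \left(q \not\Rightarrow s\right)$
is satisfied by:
  {s: True, q: False}
  {q: False, s: False}
  {q: True, s: True}


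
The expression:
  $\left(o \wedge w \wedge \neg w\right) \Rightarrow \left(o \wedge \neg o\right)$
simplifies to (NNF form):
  $\text{True}$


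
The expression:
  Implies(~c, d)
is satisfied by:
  {d: True, c: True}
  {d: True, c: False}
  {c: True, d: False}


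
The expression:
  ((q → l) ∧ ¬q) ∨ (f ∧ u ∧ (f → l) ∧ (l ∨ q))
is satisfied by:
  {f: True, u: True, l: True, q: False}
  {f: True, u: True, l: False, q: False}
  {f: True, l: True, u: False, q: False}
  {f: True, l: False, u: False, q: False}
  {u: True, l: True, f: False, q: False}
  {u: True, l: False, f: False, q: False}
  {l: True, f: False, u: False, q: False}
  {l: False, f: False, u: False, q: False}
  {q: True, f: True, u: True, l: True}


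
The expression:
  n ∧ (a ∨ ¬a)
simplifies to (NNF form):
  n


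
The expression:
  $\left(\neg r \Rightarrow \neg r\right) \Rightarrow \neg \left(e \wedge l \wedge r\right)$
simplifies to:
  $\neg e \vee \neg l \vee \neg r$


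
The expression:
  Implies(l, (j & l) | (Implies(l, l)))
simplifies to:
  True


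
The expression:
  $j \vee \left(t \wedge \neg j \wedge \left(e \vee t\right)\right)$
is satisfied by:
  {t: True, j: True}
  {t: True, j: False}
  {j: True, t: False}


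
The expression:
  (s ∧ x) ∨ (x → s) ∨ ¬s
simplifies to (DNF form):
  True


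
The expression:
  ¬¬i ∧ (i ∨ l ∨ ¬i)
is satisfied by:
  {i: True}


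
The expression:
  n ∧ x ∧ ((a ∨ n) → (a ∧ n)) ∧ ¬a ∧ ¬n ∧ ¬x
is never true.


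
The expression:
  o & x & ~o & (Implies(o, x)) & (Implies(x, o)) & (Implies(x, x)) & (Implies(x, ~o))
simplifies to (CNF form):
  False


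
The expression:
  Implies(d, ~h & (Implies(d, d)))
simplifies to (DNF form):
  ~d | ~h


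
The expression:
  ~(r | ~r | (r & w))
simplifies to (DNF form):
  False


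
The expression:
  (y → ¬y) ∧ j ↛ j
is never true.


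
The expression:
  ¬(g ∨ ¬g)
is never true.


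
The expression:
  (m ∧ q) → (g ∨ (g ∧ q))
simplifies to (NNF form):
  g ∨ ¬m ∨ ¬q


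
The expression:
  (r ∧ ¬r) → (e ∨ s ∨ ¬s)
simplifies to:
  True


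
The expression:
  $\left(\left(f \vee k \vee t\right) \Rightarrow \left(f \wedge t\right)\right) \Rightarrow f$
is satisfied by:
  {k: True, t: True, f: True}
  {k: True, t: True, f: False}
  {k: True, f: True, t: False}
  {k: True, f: False, t: False}
  {t: True, f: True, k: False}
  {t: True, f: False, k: False}
  {f: True, t: False, k: False}


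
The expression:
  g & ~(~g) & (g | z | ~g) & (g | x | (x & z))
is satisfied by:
  {g: True}


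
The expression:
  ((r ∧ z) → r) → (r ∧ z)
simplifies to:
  r ∧ z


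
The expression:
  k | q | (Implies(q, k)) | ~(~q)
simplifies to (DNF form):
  True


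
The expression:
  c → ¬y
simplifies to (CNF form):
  ¬c ∨ ¬y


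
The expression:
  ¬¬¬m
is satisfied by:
  {m: False}


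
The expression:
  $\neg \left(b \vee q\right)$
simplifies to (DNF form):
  $\neg b \wedge \neg q$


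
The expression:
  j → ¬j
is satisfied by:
  {j: False}


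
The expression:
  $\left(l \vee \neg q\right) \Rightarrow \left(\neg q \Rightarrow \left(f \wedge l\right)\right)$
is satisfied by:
  {q: True, l: True, f: True}
  {q: True, l: True, f: False}
  {q: True, f: True, l: False}
  {q: True, f: False, l: False}
  {l: True, f: True, q: False}


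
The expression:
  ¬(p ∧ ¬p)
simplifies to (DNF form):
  True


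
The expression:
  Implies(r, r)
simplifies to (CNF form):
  True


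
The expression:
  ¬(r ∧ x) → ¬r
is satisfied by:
  {x: True, r: False}
  {r: False, x: False}
  {r: True, x: True}


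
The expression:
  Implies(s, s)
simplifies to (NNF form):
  True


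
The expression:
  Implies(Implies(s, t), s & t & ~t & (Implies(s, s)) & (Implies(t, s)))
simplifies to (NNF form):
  s & ~t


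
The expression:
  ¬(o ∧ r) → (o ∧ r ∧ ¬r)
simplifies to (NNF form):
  o ∧ r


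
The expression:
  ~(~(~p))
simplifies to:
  ~p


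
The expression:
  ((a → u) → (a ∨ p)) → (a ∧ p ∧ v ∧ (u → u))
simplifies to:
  (a ∨ ¬p) ∧ (p ∨ ¬a) ∧ (v ∨ ¬p)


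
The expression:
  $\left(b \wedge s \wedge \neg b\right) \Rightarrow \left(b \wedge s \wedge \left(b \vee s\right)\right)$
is always true.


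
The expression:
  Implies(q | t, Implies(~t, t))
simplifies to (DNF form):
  t | ~q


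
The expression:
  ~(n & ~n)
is always true.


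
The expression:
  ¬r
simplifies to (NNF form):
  ¬r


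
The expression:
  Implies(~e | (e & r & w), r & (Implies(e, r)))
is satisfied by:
  {r: True, e: True}
  {r: True, e: False}
  {e: True, r: False}


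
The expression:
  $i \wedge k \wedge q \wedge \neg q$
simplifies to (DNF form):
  $\text{False}$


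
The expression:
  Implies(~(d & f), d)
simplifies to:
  d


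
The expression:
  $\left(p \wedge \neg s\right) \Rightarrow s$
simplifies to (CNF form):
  $s \vee \neg p$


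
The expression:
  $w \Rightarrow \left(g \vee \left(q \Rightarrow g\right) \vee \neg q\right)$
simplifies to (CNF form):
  $g \vee \neg q \vee \neg w$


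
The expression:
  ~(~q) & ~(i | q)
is never true.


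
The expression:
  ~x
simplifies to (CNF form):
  ~x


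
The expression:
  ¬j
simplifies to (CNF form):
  ¬j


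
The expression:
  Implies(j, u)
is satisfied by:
  {u: True, j: False}
  {j: False, u: False}
  {j: True, u: True}


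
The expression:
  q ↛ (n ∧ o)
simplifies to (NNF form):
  q ∧ (¬n ∨ ¬o)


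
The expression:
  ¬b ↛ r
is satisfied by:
  {r: False, b: False}


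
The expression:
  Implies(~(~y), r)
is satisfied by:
  {r: True, y: False}
  {y: False, r: False}
  {y: True, r: True}


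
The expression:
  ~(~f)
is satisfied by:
  {f: True}


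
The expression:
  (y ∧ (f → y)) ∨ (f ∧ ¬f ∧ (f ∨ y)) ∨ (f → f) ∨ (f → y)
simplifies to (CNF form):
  True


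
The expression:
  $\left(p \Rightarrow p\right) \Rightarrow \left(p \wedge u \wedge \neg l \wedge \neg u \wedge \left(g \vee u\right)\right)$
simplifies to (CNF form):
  $\text{False}$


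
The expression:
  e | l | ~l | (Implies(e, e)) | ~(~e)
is always true.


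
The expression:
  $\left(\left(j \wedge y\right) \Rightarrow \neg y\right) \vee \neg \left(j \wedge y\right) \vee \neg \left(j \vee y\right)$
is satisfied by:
  {y: False, j: False}
  {j: True, y: False}
  {y: True, j: False}


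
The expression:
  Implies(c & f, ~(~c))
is always true.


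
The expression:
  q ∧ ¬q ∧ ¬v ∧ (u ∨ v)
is never true.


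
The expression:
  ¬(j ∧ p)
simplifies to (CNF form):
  ¬j ∨ ¬p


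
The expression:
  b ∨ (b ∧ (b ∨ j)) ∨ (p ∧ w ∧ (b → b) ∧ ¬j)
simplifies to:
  b ∨ (p ∧ w ∧ ¬j)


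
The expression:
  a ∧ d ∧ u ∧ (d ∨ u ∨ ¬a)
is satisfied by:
  {a: True, u: True, d: True}


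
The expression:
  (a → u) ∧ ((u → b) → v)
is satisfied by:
  {v: True, u: True, b: False, a: False}
  {a: True, v: True, u: True, b: False}
  {b: True, v: True, u: True, a: False}
  {a: True, b: True, v: True, u: True}
  {v: True, b: False, u: False, a: False}
  {v: True, b: True, u: False, a: False}
  {u: True, b: False, v: False, a: False}
  {a: True, u: True, b: False, v: False}


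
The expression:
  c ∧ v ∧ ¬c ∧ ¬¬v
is never true.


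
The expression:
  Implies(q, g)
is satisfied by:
  {g: True, q: False}
  {q: False, g: False}
  {q: True, g: True}


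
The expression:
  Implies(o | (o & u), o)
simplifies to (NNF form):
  True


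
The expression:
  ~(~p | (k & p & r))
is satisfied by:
  {p: True, k: False, r: False}
  {r: True, p: True, k: False}
  {k: True, p: True, r: False}


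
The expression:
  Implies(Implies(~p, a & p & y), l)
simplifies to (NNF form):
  l | ~p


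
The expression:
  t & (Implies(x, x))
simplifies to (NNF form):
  t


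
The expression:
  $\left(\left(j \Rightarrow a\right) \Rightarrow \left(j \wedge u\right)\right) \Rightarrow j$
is always true.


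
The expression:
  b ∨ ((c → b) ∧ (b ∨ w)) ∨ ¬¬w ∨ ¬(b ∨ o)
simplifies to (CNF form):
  b ∨ w ∨ ¬o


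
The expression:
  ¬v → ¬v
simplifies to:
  True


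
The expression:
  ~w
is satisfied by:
  {w: False}


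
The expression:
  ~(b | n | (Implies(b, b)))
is never true.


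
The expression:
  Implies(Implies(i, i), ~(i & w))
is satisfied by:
  {w: False, i: False}
  {i: True, w: False}
  {w: True, i: False}


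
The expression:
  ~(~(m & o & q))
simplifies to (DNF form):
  m & o & q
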